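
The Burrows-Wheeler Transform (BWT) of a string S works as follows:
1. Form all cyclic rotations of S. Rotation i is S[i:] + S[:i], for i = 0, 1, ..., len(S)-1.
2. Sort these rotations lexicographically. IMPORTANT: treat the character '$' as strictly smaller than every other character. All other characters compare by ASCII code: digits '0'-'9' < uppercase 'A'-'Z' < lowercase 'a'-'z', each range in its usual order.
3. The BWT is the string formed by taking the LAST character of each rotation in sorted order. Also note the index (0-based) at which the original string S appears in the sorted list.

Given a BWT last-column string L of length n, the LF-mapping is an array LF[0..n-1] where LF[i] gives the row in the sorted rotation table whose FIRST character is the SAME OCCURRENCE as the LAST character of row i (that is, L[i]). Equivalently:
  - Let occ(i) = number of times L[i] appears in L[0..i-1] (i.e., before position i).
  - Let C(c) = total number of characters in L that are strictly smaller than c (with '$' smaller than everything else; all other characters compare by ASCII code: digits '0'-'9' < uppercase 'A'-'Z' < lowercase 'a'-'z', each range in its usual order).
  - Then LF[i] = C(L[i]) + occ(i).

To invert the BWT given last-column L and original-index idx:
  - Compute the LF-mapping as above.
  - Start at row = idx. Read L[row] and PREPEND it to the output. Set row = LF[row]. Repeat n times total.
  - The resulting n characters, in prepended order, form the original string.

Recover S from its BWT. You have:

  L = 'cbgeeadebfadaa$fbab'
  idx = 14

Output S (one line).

LF mapping: 10 6 18 13 14 1 11 15 7 16 2 12 3 4 0 17 8 5 9
Walk LF starting at row 14, prepending L[row]:
  step 1: row=14, L[14]='$', prepend. Next row=LF[14]=0
  step 2: row=0, L[0]='c', prepend. Next row=LF[0]=10
  step 3: row=10, L[10]='a', prepend. Next row=LF[10]=2
  step 4: row=2, L[2]='g', prepend. Next row=LF[2]=18
  step 5: row=18, L[18]='b', prepend. Next row=LF[18]=9
  step 6: row=9, L[9]='f', prepend. Next row=LF[9]=16
  step 7: row=16, L[16]='b', prepend. Next row=LF[16]=8
  step 8: row=8, L[8]='b', prepend. Next row=LF[8]=7
  step 9: row=7, L[7]='e', prepend. Next row=LF[7]=15
  step 10: row=15, L[15]='f', prepend. Next row=LF[15]=17
  step 11: row=17, L[17]='a', prepend. Next row=LF[17]=5
  step 12: row=5, L[5]='a', prepend. Next row=LF[5]=1
  step 13: row=1, L[1]='b', prepend. Next row=LF[1]=6
  step 14: row=6, L[6]='d', prepend. Next row=LF[6]=11
  step 15: row=11, L[11]='d', prepend. Next row=LF[11]=12
  step 16: row=12, L[12]='a', prepend. Next row=LF[12]=3
  step 17: row=3, L[3]='e', prepend. Next row=LF[3]=13
  step 18: row=13, L[13]='a', prepend. Next row=LF[13]=4
  step 19: row=4, L[4]='e', prepend. Next row=LF[4]=14
Reversed output: eaeaddbaafebbfbgac$

Answer: eaeaddbaafebbfbgac$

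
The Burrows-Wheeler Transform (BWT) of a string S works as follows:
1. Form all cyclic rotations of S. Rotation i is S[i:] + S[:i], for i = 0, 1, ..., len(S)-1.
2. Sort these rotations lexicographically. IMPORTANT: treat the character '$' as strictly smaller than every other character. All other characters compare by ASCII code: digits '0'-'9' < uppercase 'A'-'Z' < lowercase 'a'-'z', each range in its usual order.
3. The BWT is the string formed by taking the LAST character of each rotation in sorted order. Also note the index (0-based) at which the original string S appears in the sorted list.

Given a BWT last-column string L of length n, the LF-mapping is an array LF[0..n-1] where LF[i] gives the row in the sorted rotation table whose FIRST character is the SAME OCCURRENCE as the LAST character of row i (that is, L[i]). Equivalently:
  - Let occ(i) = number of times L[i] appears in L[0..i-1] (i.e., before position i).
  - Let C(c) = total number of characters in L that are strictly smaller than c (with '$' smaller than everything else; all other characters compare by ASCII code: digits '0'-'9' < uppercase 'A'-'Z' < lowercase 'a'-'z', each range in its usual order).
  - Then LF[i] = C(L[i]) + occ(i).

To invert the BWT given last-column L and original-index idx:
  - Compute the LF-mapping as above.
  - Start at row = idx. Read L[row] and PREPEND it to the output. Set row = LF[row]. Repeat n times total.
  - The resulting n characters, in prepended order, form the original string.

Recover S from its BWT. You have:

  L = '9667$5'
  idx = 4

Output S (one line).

Answer: 76659$

Derivation:
LF mapping: 5 2 3 4 0 1
Walk LF starting at row 4, prepending L[row]:
  step 1: row=4, L[4]='$', prepend. Next row=LF[4]=0
  step 2: row=0, L[0]='9', prepend. Next row=LF[0]=5
  step 3: row=5, L[5]='5', prepend. Next row=LF[5]=1
  step 4: row=1, L[1]='6', prepend. Next row=LF[1]=2
  step 5: row=2, L[2]='6', prepend. Next row=LF[2]=3
  step 6: row=3, L[3]='7', prepend. Next row=LF[3]=4
Reversed output: 76659$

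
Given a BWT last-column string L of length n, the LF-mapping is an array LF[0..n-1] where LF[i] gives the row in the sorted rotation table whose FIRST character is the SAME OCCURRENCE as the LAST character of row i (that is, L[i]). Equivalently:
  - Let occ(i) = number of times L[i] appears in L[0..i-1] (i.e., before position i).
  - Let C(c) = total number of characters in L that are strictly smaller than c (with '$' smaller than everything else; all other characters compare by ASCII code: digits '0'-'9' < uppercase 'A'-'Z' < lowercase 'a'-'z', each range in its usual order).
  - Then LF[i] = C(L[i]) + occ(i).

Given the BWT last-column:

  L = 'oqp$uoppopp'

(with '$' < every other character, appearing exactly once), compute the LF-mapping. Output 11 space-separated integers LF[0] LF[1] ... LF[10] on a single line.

Char counts: '$':1, 'o':3, 'p':5, 'q':1, 'u':1
C (first-col start): C('$')=0, C('o')=1, C('p')=4, C('q')=9, C('u')=10
L[0]='o': occ=0, LF[0]=C('o')+0=1+0=1
L[1]='q': occ=0, LF[1]=C('q')+0=9+0=9
L[2]='p': occ=0, LF[2]=C('p')+0=4+0=4
L[3]='$': occ=0, LF[3]=C('$')+0=0+0=0
L[4]='u': occ=0, LF[4]=C('u')+0=10+0=10
L[5]='o': occ=1, LF[5]=C('o')+1=1+1=2
L[6]='p': occ=1, LF[6]=C('p')+1=4+1=5
L[7]='p': occ=2, LF[7]=C('p')+2=4+2=6
L[8]='o': occ=2, LF[8]=C('o')+2=1+2=3
L[9]='p': occ=3, LF[9]=C('p')+3=4+3=7
L[10]='p': occ=4, LF[10]=C('p')+4=4+4=8

Answer: 1 9 4 0 10 2 5 6 3 7 8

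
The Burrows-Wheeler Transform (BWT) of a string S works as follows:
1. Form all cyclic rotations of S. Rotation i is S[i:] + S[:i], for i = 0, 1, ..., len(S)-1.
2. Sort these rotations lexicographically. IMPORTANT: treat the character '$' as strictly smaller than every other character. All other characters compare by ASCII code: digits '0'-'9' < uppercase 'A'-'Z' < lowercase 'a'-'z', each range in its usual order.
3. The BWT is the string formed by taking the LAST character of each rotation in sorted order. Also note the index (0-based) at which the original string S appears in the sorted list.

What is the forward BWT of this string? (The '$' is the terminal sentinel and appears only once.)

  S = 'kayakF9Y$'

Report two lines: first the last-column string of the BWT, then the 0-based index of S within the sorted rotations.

Answer: YFk9yka$a
7

Derivation:
All 9 rotations (rotation i = S[i:]+S[:i]):
  rot[0] = kayakF9Y$
  rot[1] = ayakF9Y$k
  rot[2] = yakF9Y$ka
  rot[3] = akF9Y$kay
  rot[4] = kF9Y$kaya
  rot[5] = F9Y$kayak
  rot[6] = 9Y$kayakF
  rot[7] = Y$kayakF9
  rot[8] = $kayakF9Y
Sorted (with $ < everything):
  sorted[0] = $kayakF9Y  (last char: 'Y')
  sorted[1] = 9Y$kayakF  (last char: 'F')
  sorted[2] = F9Y$kayak  (last char: 'k')
  sorted[3] = Y$kayakF9  (last char: '9')
  sorted[4] = akF9Y$kay  (last char: 'y')
  sorted[5] = ayakF9Y$k  (last char: 'k')
  sorted[6] = kF9Y$kaya  (last char: 'a')
  sorted[7] = kayakF9Y$  (last char: '$')
  sorted[8] = yakF9Y$ka  (last char: 'a')
Last column: YFk9yka$a
Original string S is at sorted index 7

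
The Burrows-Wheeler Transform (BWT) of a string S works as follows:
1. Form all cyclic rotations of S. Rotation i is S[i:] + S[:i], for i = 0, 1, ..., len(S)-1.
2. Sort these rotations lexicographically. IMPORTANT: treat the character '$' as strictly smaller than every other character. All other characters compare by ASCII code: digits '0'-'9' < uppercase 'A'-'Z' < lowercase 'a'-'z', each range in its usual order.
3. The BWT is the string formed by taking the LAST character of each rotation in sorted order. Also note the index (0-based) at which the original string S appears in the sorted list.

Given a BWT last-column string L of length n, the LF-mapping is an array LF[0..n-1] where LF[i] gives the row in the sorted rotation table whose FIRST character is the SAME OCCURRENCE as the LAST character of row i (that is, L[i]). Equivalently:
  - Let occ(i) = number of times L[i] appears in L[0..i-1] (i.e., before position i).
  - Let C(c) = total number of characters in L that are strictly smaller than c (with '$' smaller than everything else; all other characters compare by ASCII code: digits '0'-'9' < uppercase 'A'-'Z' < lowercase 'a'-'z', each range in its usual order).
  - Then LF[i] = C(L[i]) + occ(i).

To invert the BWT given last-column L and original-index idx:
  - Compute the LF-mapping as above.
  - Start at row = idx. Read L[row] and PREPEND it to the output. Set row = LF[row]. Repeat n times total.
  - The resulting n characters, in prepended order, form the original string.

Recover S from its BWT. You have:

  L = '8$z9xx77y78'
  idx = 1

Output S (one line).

Answer: 797yx8z7x8$

Derivation:
LF mapping: 4 0 10 6 7 8 1 2 9 3 5
Walk LF starting at row 1, prepending L[row]:
  step 1: row=1, L[1]='$', prepend. Next row=LF[1]=0
  step 2: row=0, L[0]='8', prepend. Next row=LF[0]=4
  step 3: row=4, L[4]='x', prepend. Next row=LF[4]=7
  step 4: row=7, L[7]='7', prepend. Next row=LF[7]=2
  step 5: row=2, L[2]='z', prepend. Next row=LF[2]=10
  step 6: row=10, L[10]='8', prepend. Next row=LF[10]=5
  step 7: row=5, L[5]='x', prepend. Next row=LF[5]=8
  step 8: row=8, L[8]='y', prepend. Next row=LF[8]=9
  step 9: row=9, L[9]='7', prepend. Next row=LF[9]=3
  step 10: row=3, L[3]='9', prepend. Next row=LF[3]=6
  step 11: row=6, L[6]='7', prepend. Next row=LF[6]=1
Reversed output: 797yx8z7x8$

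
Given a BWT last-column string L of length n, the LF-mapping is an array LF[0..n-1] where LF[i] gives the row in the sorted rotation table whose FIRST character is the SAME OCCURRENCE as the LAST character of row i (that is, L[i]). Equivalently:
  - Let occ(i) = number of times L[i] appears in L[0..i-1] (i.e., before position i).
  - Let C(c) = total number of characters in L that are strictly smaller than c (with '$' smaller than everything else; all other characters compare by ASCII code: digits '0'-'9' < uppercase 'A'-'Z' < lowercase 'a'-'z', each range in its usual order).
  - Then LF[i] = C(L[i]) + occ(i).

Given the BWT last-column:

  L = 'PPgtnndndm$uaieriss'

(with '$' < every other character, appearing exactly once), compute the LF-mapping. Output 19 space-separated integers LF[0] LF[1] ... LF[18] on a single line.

Char counts: '$':1, 'P':2, 'a':1, 'd':2, 'e':1, 'g':1, 'i':2, 'm':1, 'n':3, 'r':1, 's':2, 't':1, 'u':1
C (first-col start): C('$')=0, C('P')=1, C('a')=3, C('d')=4, C('e')=6, C('g')=7, C('i')=8, C('m')=10, C('n')=11, C('r')=14, C('s')=15, C('t')=17, C('u')=18
L[0]='P': occ=0, LF[0]=C('P')+0=1+0=1
L[1]='P': occ=1, LF[1]=C('P')+1=1+1=2
L[2]='g': occ=0, LF[2]=C('g')+0=7+0=7
L[3]='t': occ=0, LF[3]=C('t')+0=17+0=17
L[4]='n': occ=0, LF[4]=C('n')+0=11+0=11
L[5]='n': occ=1, LF[5]=C('n')+1=11+1=12
L[6]='d': occ=0, LF[6]=C('d')+0=4+0=4
L[7]='n': occ=2, LF[7]=C('n')+2=11+2=13
L[8]='d': occ=1, LF[8]=C('d')+1=4+1=5
L[9]='m': occ=0, LF[9]=C('m')+0=10+0=10
L[10]='$': occ=0, LF[10]=C('$')+0=0+0=0
L[11]='u': occ=0, LF[11]=C('u')+0=18+0=18
L[12]='a': occ=0, LF[12]=C('a')+0=3+0=3
L[13]='i': occ=0, LF[13]=C('i')+0=8+0=8
L[14]='e': occ=0, LF[14]=C('e')+0=6+0=6
L[15]='r': occ=0, LF[15]=C('r')+0=14+0=14
L[16]='i': occ=1, LF[16]=C('i')+1=8+1=9
L[17]='s': occ=0, LF[17]=C('s')+0=15+0=15
L[18]='s': occ=1, LF[18]=C('s')+1=15+1=16

Answer: 1 2 7 17 11 12 4 13 5 10 0 18 3 8 6 14 9 15 16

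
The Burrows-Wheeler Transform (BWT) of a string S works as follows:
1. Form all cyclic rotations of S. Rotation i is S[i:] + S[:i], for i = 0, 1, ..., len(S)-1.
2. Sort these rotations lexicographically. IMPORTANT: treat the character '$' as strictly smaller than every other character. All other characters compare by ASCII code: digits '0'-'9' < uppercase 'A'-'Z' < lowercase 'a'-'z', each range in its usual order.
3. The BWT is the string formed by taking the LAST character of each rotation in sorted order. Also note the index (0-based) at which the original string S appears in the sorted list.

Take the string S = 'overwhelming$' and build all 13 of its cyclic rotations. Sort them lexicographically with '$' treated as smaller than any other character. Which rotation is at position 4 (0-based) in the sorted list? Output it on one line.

Answer: helming$overw

Derivation:
All 13 rotations (rotation i = S[i:]+S[:i]):
  rot[0] = overwhelming$
  rot[1] = verwhelming$o
  rot[2] = erwhelming$ov
  rot[3] = rwhelming$ove
  rot[4] = whelming$over
  rot[5] = helming$overw
  rot[6] = elming$overwh
  rot[7] = lming$overwhe
  rot[8] = ming$overwhel
  rot[9] = ing$overwhelm
  rot[10] = ng$overwhelmi
  rot[11] = g$overwhelmin
  rot[12] = $overwhelming
Sorted (with $ < everything):
  sorted[0] = $overwhelming
  sorted[1] = elming$overwh
  sorted[2] = erwhelming$ov
  sorted[3] = g$overwhelmin
  sorted[4] = helming$overw
  sorted[5] = ing$overwhelm
  sorted[6] = lming$overwhe
  sorted[7] = ming$overwhel
  sorted[8] = ng$overwhelmi
  sorted[9] = overwhelming$
  sorted[10] = rwhelming$ove
  sorted[11] = verwhelming$o
  sorted[12] = whelming$over
sorted[4] = helming$overw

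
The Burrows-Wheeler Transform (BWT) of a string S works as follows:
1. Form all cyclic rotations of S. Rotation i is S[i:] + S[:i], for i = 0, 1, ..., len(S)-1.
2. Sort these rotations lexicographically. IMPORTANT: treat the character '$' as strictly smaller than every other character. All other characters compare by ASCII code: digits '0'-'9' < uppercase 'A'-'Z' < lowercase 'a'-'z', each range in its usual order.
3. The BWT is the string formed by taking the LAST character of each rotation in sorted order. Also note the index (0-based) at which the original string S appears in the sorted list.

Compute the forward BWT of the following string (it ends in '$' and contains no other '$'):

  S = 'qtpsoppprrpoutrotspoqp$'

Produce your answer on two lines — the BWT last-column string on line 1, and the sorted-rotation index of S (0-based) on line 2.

Answer: psprpqsroppto$trpptquoo
13

Derivation:
All 23 rotations (rotation i = S[i:]+S[:i]):
  rot[0] = qtpsoppprrpoutrotspoqp$
  rot[1] = tpsoppprrpoutrotspoqp$q
  rot[2] = psoppprrpoutrotspoqp$qt
  rot[3] = soppprrpoutrotspoqp$qtp
  rot[4] = oppprrpoutrotspoqp$qtps
  rot[5] = ppprrpoutrotspoqp$qtpso
  rot[6] = pprrpoutrotspoqp$qtpsop
  rot[7] = prrpoutrotspoqp$qtpsopp
  rot[8] = rrpoutrotspoqp$qtpsoppp
  rot[9] = rpoutrotspoqp$qtpsopppr
  rot[10] = poutrotspoqp$qtpsoppprr
  rot[11] = outrotspoqp$qtpsoppprrp
  rot[12] = utrotspoqp$qtpsoppprrpo
  rot[13] = trotspoqp$qtpsoppprrpou
  rot[14] = rotspoqp$qtpsoppprrpout
  rot[15] = otspoqp$qtpsoppprrpoutr
  rot[16] = tspoqp$qtpsoppprrpoutro
  rot[17] = spoqp$qtpsoppprrpoutrot
  rot[18] = poqp$qtpsoppprrpoutrots
  rot[19] = oqp$qtpsoppprrpoutrotsp
  rot[20] = qp$qtpsoppprrpoutrotspo
  rot[21] = p$qtpsoppprrpoutrotspoq
  rot[22] = $qtpsoppprrpoutrotspoqp
Sorted (with $ < everything):
  sorted[0] = $qtpsoppprrpoutrotspoqp  (last char: 'p')
  sorted[1] = oppprrpoutrotspoqp$qtps  (last char: 's')
  sorted[2] = oqp$qtpsoppprrpoutrotsp  (last char: 'p')
  sorted[3] = otspoqp$qtpsoppprrpoutr  (last char: 'r')
  sorted[4] = outrotspoqp$qtpsoppprrp  (last char: 'p')
  sorted[5] = p$qtpsoppprrpoutrotspoq  (last char: 'q')
  sorted[6] = poqp$qtpsoppprrpoutrots  (last char: 's')
  sorted[7] = poutrotspoqp$qtpsoppprr  (last char: 'r')
  sorted[8] = ppprrpoutrotspoqp$qtpso  (last char: 'o')
  sorted[9] = pprrpoutrotspoqp$qtpsop  (last char: 'p')
  sorted[10] = prrpoutrotspoqp$qtpsopp  (last char: 'p')
  sorted[11] = psoppprrpoutrotspoqp$qt  (last char: 't')
  sorted[12] = qp$qtpsoppprrpoutrotspo  (last char: 'o')
  sorted[13] = qtpsoppprrpoutrotspoqp$  (last char: '$')
  sorted[14] = rotspoqp$qtpsoppprrpout  (last char: 't')
  sorted[15] = rpoutrotspoqp$qtpsopppr  (last char: 'r')
  sorted[16] = rrpoutrotspoqp$qtpsoppp  (last char: 'p')
  sorted[17] = soppprrpoutrotspoqp$qtp  (last char: 'p')
  sorted[18] = spoqp$qtpsoppprrpoutrot  (last char: 't')
  sorted[19] = tpsoppprrpoutrotspoqp$q  (last char: 'q')
  sorted[20] = trotspoqp$qtpsoppprrpou  (last char: 'u')
  sorted[21] = tspoqp$qtpsoppprrpoutro  (last char: 'o')
  sorted[22] = utrotspoqp$qtpsoppprrpo  (last char: 'o')
Last column: psprpqsroppto$trpptquoo
Original string S is at sorted index 13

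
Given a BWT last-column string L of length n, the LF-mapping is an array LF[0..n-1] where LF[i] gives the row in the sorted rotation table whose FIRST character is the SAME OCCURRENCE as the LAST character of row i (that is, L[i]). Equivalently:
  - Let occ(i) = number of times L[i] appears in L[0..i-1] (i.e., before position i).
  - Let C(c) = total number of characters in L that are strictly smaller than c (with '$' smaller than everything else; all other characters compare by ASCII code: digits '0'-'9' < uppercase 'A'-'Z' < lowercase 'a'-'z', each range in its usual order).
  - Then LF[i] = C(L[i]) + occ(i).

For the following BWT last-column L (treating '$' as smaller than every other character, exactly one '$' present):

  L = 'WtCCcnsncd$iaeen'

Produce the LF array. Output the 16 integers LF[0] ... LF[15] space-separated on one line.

Answer: 3 15 1 2 5 11 14 12 6 7 0 10 4 8 9 13

Derivation:
Char counts: '$':1, 'C':2, 'W':1, 'a':1, 'c':2, 'd':1, 'e':2, 'i':1, 'n':3, 's':1, 't':1
C (first-col start): C('$')=0, C('C')=1, C('W')=3, C('a')=4, C('c')=5, C('d')=7, C('e')=8, C('i')=10, C('n')=11, C('s')=14, C('t')=15
L[0]='W': occ=0, LF[0]=C('W')+0=3+0=3
L[1]='t': occ=0, LF[1]=C('t')+0=15+0=15
L[2]='C': occ=0, LF[2]=C('C')+0=1+0=1
L[3]='C': occ=1, LF[3]=C('C')+1=1+1=2
L[4]='c': occ=0, LF[4]=C('c')+0=5+0=5
L[5]='n': occ=0, LF[5]=C('n')+0=11+0=11
L[6]='s': occ=0, LF[6]=C('s')+0=14+0=14
L[7]='n': occ=1, LF[7]=C('n')+1=11+1=12
L[8]='c': occ=1, LF[8]=C('c')+1=5+1=6
L[9]='d': occ=0, LF[9]=C('d')+0=7+0=7
L[10]='$': occ=0, LF[10]=C('$')+0=0+0=0
L[11]='i': occ=0, LF[11]=C('i')+0=10+0=10
L[12]='a': occ=0, LF[12]=C('a')+0=4+0=4
L[13]='e': occ=0, LF[13]=C('e')+0=8+0=8
L[14]='e': occ=1, LF[14]=C('e')+1=8+1=9
L[15]='n': occ=2, LF[15]=C('n')+2=11+2=13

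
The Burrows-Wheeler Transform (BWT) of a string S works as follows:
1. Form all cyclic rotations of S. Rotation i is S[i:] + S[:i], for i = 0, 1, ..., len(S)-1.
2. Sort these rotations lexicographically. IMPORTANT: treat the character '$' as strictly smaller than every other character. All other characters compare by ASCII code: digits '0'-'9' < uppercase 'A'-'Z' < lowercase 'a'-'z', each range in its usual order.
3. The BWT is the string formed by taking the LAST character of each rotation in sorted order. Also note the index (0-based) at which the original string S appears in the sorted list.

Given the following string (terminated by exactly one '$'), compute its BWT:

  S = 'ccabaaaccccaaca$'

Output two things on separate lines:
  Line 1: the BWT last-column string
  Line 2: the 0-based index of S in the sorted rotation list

All 16 rotations (rotation i = S[i:]+S[:i]):
  rot[0] = ccabaaaccccaaca$
  rot[1] = cabaaaccccaaca$c
  rot[2] = abaaaccccaaca$cc
  rot[3] = baaaccccaaca$cca
  rot[4] = aaaccccaaca$ccab
  rot[5] = aaccccaaca$ccaba
  rot[6] = accccaaca$ccabaa
  rot[7] = ccccaaca$ccabaaa
  rot[8] = cccaaca$ccabaaac
  rot[9] = ccaaca$ccabaaacc
  rot[10] = caaca$ccabaaaccc
  rot[11] = aaca$ccabaaacccc
  rot[12] = aca$ccabaaacccca
  rot[13] = ca$ccabaaaccccaa
  rot[14] = a$ccabaaaccccaac
  rot[15] = $ccabaaaccccaaca
Sorted (with $ < everything):
  sorted[0] = $ccabaaaccccaaca  (last char: 'a')
  sorted[1] = a$ccabaaaccccaac  (last char: 'c')
  sorted[2] = aaaccccaaca$ccab  (last char: 'b')
  sorted[3] = aaca$ccabaaacccc  (last char: 'c')
  sorted[4] = aaccccaaca$ccaba  (last char: 'a')
  sorted[5] = abaaaccccaaca$cc  (last char: 'c')
  sorted[6] = aca$ccabaaacccca  (last char: 'a')
  sorted[7] = accccaaca$ccabaa  (last char: 'a')
  sorted[8] = baaaccccaaca$cca  (last char: 'a')
  sorted[9] = ca$ccabaaaccccaa  (last char: 'a')
  sorted[10] = caaca$ccabaaaccc  (last char: 'c')
  sorted[11] = cabaaaccccaaca$c  (last char: 'c')
  sorted[12] = ccaaca$ccabaaacc  (last char: 'c')
  sorted[13] = ccabaaaccccaaca$  (last char: '$')
  sorted[14] = cccaaca$ccabaaac  (last char: 'c')
  sorted[15] = ccccaaca$ccabaaa  (last char: 'a')
Last column: acbcacaaaaccc$ca
Original string S is at sorted index 13

Answer: acbcacaaaaccc$ca
13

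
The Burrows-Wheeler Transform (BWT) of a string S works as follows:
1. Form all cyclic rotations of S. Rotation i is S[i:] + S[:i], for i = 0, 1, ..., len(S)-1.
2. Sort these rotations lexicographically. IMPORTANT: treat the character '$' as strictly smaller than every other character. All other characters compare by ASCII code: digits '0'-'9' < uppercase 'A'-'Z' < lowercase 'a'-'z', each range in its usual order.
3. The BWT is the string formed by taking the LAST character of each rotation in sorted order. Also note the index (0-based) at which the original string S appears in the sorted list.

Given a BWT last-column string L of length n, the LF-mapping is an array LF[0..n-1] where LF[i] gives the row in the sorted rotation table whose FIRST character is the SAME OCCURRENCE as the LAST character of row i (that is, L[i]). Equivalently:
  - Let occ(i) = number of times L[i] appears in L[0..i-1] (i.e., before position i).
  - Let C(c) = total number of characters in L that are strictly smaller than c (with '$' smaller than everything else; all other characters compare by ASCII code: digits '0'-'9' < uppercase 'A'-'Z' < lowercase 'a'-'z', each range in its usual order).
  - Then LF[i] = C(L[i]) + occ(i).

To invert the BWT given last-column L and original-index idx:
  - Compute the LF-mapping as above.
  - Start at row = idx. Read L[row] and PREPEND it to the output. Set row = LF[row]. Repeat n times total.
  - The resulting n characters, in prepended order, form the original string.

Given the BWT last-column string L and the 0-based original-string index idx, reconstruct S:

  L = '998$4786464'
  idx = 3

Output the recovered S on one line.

Answer: 4946848769$

Derivation:
LF mapping: 9 10 7 0 1 6 8 4 2 5 3
Walk LF starting at row 3, prepending L[row]:
  step 1: row=3, L[3]='$', prepend. Next row=LF[3]=0
  step 2: row=0, L[0]='9', prepend. Next row=LF[0]=9
  step 3: row=9, L[9]='6', prepend. Next row=LF[9]=5
  step 4: row=5, L[5]='7', prepend. Next row=LF[5]=6
  step 5: row=6, L[6]='8', prepend. Next row=LF[6]=8
  step 6: row=8, L[8]='4', prepend. Next row=LF[8]=2
  step 7: row=2, L[2]='8', prepend. Next row=LF[2]=7
  step 8: row=7, L[7]='6', prepend. Next row=LF[7]=4
  step 9: row=4, L[4]='4', prepend. Next row=LF[4]=1
  step 10: row=1, L[1]='9', prepend. Next row=LF[1]=10
  step 11: row=10, L[10]='4', prepend. Next row=LF[10]=3
Reversed output: 4946848769$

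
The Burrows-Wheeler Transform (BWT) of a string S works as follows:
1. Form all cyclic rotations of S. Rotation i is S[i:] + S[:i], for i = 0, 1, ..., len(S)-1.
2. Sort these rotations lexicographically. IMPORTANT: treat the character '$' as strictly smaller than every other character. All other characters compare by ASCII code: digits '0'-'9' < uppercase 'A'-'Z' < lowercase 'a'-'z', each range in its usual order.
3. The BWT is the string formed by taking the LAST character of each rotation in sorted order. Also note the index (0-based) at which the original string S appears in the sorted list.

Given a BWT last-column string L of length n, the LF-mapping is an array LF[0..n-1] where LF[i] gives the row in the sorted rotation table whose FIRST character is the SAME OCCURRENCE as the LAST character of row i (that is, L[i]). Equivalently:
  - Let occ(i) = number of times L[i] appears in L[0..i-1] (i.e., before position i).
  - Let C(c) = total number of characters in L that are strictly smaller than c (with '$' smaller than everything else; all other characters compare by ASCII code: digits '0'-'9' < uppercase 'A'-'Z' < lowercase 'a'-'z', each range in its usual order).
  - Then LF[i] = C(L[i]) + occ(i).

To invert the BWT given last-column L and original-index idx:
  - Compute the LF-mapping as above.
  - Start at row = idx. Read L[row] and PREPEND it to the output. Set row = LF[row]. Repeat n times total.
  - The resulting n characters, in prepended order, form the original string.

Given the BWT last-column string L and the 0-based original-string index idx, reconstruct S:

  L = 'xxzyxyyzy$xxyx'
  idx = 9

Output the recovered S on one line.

LF mapping: 1 2 12 7 3 8 9 13 10 0 4 5 11 6
Walk LF starting at row 9, prepending L[row]:
  step 1: row=9, L[9]='$', prepend. Next row=LF[9]=0
  step 2: row=0, L[0]='x', prepend. Next row=LF[0]=1
  step 3: row=1, L[1]='x', prepend. Next row=LF[1]=2
  step 4: row=2, L[2]='z', prepend. Next row=LF[2]=12
  step 5: row=12, L[12]='y', prepend. Next row=LF[12]=11
  step 6: row=11, L[11]='x', prepend. Next row=LF[11]=5
  step 7: row=5, L[5]='y', prepend. Next row=LF[5]=8
  step 8: row=8, L[8]='y', prepend. Next row=LF[8]=10
  step 9: row=10, L[10]='x', prepend. Next row=LF[10]=4
  step 10: row=4, L[4]='x', prepend. Next row=LF[4]=3
  step 11: row=3, L[3]='y', prepend. Next row=LF[3]=7
  step 12: row=7, L[7]='z', prepend. Next row=LF[7]=13
  step 13: row=13, L[13]='x', prepend. Next row=LF[13]=6
  step 14: row=6, L[6]='y', prepend. Next row=LF[6]=9
Reversed output: yxzyxxyyxyzxx$

Answer: yxzyxxyyxyzxx$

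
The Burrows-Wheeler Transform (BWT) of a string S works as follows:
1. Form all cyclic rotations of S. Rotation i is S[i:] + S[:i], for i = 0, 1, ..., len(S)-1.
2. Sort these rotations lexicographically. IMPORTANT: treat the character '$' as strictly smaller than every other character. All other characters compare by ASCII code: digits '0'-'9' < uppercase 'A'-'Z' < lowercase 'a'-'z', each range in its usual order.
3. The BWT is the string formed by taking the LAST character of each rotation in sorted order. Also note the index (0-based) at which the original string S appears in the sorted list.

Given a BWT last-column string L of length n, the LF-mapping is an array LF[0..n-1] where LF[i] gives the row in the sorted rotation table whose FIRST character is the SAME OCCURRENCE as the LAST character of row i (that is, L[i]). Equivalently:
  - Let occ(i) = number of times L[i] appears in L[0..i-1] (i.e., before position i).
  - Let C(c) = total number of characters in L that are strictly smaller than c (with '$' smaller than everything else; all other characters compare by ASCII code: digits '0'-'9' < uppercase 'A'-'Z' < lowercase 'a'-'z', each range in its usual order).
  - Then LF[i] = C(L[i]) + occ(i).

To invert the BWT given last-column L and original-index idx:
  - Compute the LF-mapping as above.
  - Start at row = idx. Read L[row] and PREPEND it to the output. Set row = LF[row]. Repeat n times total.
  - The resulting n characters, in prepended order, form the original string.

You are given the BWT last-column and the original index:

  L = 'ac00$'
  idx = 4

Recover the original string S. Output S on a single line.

Answer: c00a$

Derivation:
LF mapping: 3 4 1 2 0
Walk LF starting at row 4, prepending L[row]:
  step 1: row=4, L[4]='$', prepend. Next row=LF[4]=0
  step 2: row=0, L[0]='a', prepend. Next row=LF[0]=3
  step 3: row=3, L[3]='0', prepend. Next row=LF[3]=2
  step 4: row=2, L[2]='0', prepend. Next row=LF[2]=1
  step 5: row=1, L[1]='c', prepend. Next row=LF[1]=4
Reversed output: c00a$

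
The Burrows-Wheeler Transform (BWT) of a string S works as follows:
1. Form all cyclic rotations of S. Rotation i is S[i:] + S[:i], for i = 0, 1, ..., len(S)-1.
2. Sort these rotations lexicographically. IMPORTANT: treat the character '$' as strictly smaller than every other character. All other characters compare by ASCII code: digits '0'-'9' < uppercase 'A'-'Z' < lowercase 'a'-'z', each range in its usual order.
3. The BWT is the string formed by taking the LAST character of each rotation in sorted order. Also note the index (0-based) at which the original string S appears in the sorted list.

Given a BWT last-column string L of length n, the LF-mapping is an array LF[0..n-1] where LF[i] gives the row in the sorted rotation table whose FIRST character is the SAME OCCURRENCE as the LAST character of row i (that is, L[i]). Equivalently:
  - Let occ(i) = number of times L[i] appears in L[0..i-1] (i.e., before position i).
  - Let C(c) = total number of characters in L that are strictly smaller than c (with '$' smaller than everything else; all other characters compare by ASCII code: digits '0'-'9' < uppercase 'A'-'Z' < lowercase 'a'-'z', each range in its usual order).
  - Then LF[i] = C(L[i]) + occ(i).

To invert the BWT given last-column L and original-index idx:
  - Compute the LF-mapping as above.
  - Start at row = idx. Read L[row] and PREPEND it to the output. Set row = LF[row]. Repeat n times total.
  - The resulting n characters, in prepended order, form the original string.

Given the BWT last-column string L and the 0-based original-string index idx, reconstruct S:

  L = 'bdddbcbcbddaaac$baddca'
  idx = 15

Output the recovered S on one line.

LF mapping: 6 15 16 17 7 11 8 12 9 18 19 1 2 3 13 0 10 4 20 21 14 5
Walk LF starting at row 15, prepending L[row]:
  step 1: row=15, L[15]='$', prepend. Next row=LF[15]=0
  step 2: row=0, L[0]='b', prepend. Next row=LF[0]=6
  step 3: row=6, L[6]='b', prepend. Next row=LF[6]=8
  step 4: row=8, L[8]='b', prepend. Next row=LF[8]=9
  step 5: row=9, L[9]='d', prepend. Next row=LF[9]=18
  step 6: row=18, L[18]='d', prepend. Next row=LF[18]=20
  step 7: row=20, L[20]='c', prepend. Next row=LF[20]=14
  step 8: row=14, L[14]='c', prepend. Next row=LF[14]=13
  step 9: row=13, L[13]='a', prepend. Next row=LF[13]=3
  step 10: row=3, L[3]='d', prepend. Next row=LF[3]=17
  step 11: row=17, L[17]='a', prepend. Next row=LF[17]=4
  step 12: row=4, L[4]='b', prepend. Next row=LF[4]=7
  step 13: row=7, L[7]='c', prepend. Next row=LF[7]=12
  step 14: row=12, L[12]='a', prepend. Next row=LF[12]=2
  step 15: row=2, L[2]='d', prepend. Next row=LF[2]=16
  step 16: row=16, L[16]='b', prepend. Next row=LF[16]=10
  step 17: row=10, L[10]='d', prepend. Next row=LF[10]=19
  step 18: row=19, L[19]='d', prepend. Next row=LF[19]=21
  step 19: row=21, L[21]='a', prepend. Next row=LF[21]=5
  step 20: row=5, L[5]='c', prepend. Next row=LF[5]=11
  step 21: row=11, L[11]='a', prepend. Next row=LF[11]=1
  step 22: row=1, L[1]='d', prepend. Next row=LF[1]=15
Reversed output: dacaddbdacbadaccddbbb$

Answer: dacaddbdacbadaccddbbb$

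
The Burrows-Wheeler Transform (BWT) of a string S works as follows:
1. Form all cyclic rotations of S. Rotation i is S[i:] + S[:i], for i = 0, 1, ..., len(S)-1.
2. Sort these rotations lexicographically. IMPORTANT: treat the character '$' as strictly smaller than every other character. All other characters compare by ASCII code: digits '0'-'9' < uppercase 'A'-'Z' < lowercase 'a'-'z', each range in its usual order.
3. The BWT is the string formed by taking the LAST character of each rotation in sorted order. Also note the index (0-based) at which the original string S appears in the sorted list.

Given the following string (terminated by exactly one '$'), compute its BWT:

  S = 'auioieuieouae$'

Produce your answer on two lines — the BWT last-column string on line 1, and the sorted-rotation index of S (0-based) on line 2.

Answer: eu$aiiuouieoea
2

Derivation:
All 14 rotations (rotation i = S[i:]+S[:i]):
  rot[0] = auioieuieouae$
  rot[1] = uioieuieouae$a
  rot[2] = ioieuieouae$au
  rot[3] = oieuieouae$aui
  rot[4] = ieuieouae$auio
  rot[5] = euieouae$auioi
  rot[6] = uieouae$auioie
  rot[7] = ieouae$auioieu
  rot[8] = eouae$auioieui
  rot[9] = ouae$auioieuie
  rot[10] = uae$auioieuieo
  rot[11] = ae$auioieuieou
  rot[12] = e$auioieuieoua
  rot[13] = $auioieuieouae
Sorted (with $ < everything):
  sorted[0] = $auioieuieouae  (last char: 'e')
  sorted[1] = ae$auioieuieou  (last char: 'u')
  sorted[2] = auioieuieouae$  (last char: '$')
  sorted[3] = e$auioieuieoua  (last char: 'a')
  sorted[4] = eouae$auioieui  (last char: 'i')
  sorted[5] = euieouae$auioi  (last char: 'i')
  sorted[6] = ieouae$auioieu  (last char: 'u')
  sorted[7] = ieuieouae$auio  (last char: 'o')
  sorted[8] = ioieuieouae$au  (last char: 'u')
  sorted[9] = oieuieouae$aui  (last char: 'i')
  sorted[10] = ouae$auioieuie  (last char: 'e')
  sorted[11] = uae$auioieuieo  (last char: 'o')
  sorted[12] = uieouae$auioie  (last char: 'e')
  sorted[13] = uioieuieouae$a  (last char: 'a')
Last column: eu$aiiuouieoea
Original string S is at sorted index 2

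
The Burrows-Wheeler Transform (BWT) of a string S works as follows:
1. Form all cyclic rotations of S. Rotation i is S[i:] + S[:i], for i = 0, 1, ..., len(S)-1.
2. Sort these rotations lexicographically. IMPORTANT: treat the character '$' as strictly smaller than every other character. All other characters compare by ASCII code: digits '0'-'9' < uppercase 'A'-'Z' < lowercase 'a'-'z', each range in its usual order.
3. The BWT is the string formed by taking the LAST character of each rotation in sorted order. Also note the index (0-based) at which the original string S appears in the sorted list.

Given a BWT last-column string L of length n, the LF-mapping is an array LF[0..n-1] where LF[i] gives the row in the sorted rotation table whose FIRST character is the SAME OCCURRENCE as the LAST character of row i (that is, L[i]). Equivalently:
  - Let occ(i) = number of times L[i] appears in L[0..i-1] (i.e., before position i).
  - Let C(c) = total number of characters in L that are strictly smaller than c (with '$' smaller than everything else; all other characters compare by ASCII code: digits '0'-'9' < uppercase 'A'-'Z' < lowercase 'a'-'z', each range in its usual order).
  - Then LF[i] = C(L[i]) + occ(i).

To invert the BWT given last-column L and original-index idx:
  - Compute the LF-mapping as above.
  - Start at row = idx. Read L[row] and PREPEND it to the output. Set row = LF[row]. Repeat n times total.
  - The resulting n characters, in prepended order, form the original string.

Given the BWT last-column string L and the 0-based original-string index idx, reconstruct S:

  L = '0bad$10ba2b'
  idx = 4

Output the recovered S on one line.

LF mapping: 1 7 5 10 0 3 2 8 6 4 9
Walk LF starting at row 4, prepending L[row]:
  step 1: row=4, L[4]='$', prepend. Next row=LF[4]=0
  step 2: row=0, L[0]='0', prepend. Next row=LF[0]=1
  step 3: row=1, L[1]='b', prepend. Next row=LF[1]=7
  step 4: row=7, L[7]='b', prepend. Next row=LF[7]=8
  step 5: row=8, L[8]='a', prepend. Next row=LF[8]=6
  step 6: row=6, L[6]='0', prepend. Next row=LF[6]=2
  step 7: row=2, L[2]='a', prepend. Next row=LF[2]=5
  step 8: row=5, L[5]='1', prepend. Next row=LF[5]=3
  step 9: row=3, L[3]='d', prepend. Next row=LF[3]=10
  step 10: row=10, L[10]='b', prepend. Next row=LF[10]=9
  step 11: row=9, L[9]='2', prepend. Next row=LF[9]=4
Reversed output: 2bd1a0abb0$

Answer: 2bd1a0abb0$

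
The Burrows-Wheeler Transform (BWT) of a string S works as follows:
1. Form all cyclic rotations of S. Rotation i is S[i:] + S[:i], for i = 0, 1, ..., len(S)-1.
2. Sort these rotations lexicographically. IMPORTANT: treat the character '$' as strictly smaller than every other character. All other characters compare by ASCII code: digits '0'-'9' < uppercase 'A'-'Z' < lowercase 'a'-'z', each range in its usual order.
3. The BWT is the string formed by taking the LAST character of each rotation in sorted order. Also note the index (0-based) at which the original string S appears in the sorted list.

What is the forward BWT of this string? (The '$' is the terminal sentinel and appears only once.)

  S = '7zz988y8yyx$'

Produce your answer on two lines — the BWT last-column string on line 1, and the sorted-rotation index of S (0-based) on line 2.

All 12 rotations (rotation i = S[i:]+S[:i]):
  rot[0] = 7zz988y8yyx$
  rot[1] = zz988y8yyx$7
  rot[2] = z988y8yyx$7z
  rot[3] = 988y8yyx$7zz
  rot[4] = 88y8yyx$7zz9
  rot[5] = 8y8yyx$7zz98
  rot[6] = y8yyx$7zz988
  rot[7] = 8yyx$7zz988y
  rot[8] = yyx$7zz988y8
  rot[9] = yx$7zz988y8y
  rot[10] = x$7zz988y8yy
  rot[11] = $7zz988y8yyx
Sorted (with $ < everything):
  sorted[0] = $7zz988y8yyx  (last char: 'x')
  sorted[1] = 7zz988y8yyx$  (last char: '$')
  sorted[2] = 88y8yyx$7zz9  (last char: '9')
  sorted[3] = 8y8yyx$7zz98  (last char: '8')
  sorted[4] = 8yyx$7zz988y  (last char: 'y')
  sorted[5] = 988y8yyx$7zz  (last char: 'z')
  sorted[6] = x$7zz988y8yy  (last char: 'y')
  sorted[7] = y8yyx$7zz988  (last char: '8')
  sorted[8] = yx$7zz988y8y  (last char: 'y')
  sorted[9] = yyx$7zz988y8  (last char: '8')
  sorted[10] = z988y8yyx$7z  (last char: 'z')
  sorted[11] = zz988y8yyx$7  (last char: '7')
Last column: x$98yzy8y8z7
Original string S is at sorted index 1

Answer: x$98yzy8y8z7
1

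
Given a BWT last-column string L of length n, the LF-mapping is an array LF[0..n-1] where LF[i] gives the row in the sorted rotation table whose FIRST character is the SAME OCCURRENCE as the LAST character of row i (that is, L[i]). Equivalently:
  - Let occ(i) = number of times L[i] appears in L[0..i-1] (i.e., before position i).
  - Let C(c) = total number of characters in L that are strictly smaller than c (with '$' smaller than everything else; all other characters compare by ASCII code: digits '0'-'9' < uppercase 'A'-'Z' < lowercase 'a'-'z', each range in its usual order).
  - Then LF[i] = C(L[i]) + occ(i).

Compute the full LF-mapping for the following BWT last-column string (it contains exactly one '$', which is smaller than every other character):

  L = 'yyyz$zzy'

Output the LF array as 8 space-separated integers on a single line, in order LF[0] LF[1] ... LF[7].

Char counts: '$':1, 'y':4, 'z':3
C (first-col start): C('$')=0, C('y')=1, C('z')=5
L[0]='y': occ=0, LF[0]=C('y')+0=1+0=1
L[1]='y': occ=1, LF[1]=C('y')+1=1+1=2
L[2]='y': occ=2, LF[2]=C('y')+2=1+2=3
L[3]='z': occ=0, LF[3]=C('z')+0=5+0=5
L[4]='$': occ=0, LF[4]=C('$')+0=0+0=0
L[5]='z': occ=1, LF[5]=C('z')+1=5+1=6
L[6]='z': occ=2, LF[6]=C('z')+2=5+2=7
L[7]='y': occ=3, LF[7]=C('y')+3=1+3=4

Answer: 1 2 3 5 0 6 7 4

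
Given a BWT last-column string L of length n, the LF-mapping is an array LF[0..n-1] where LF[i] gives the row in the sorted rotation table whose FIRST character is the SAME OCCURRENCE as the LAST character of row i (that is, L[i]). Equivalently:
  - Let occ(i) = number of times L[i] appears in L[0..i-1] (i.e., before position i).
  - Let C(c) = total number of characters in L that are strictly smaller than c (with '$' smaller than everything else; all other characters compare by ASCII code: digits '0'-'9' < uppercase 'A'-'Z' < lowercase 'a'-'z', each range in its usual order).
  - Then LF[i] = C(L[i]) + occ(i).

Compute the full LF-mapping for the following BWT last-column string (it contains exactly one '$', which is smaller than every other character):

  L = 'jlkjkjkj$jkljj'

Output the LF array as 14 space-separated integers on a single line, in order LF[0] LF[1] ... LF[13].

Answer: 1 12 8 2 9 3 10 4 0 5 11 13 6 7

Derivation:
Char counts: '$':1, 'j':7, 'k':4, 'l':2
C (first-col start): C('$')=0, C('j')=1, C('k')=8, C('l')=12
L[0]='j': occ=0, LF[0]=C('j')+0=1+0=1
L[1]='l': occ=0, LF[1]=C('l')+0=12+0=12
L[2]='k': occ=0, LF[2]=C('k')+0=8+0=8
L[3]='j': occ=1, LF[3]=C('j')+1=1+1=2
L[4]='k': occ=1, LF[4]=C('k')+1=8+1=9
L[5]='j': occ=2, LF[5]=C('j')+2=1+2=3
L[6]='k': occ=2, LF[6]=C('k')+2=8+2=10
L[7]='j': occ=3, LF[7]=C('j')+3=1+3=4
L[8]='$': occ=0, LF[8]=C('$')+0=0+0=0
L[9]='j': occ=4, LF[9]=C('j')+4=1+4=5
L[10]='k': occ=3, LF[10]=C('k')+3=8+3=11
L[11]='l': occ=1, LF[11]=C('l')+1=12+1=13
L[12]='j': occ=5, LF[12]=C('j')+5=1+5=6
L[13]='j': occ=6, LF[13]=C('j')+6=1+6=7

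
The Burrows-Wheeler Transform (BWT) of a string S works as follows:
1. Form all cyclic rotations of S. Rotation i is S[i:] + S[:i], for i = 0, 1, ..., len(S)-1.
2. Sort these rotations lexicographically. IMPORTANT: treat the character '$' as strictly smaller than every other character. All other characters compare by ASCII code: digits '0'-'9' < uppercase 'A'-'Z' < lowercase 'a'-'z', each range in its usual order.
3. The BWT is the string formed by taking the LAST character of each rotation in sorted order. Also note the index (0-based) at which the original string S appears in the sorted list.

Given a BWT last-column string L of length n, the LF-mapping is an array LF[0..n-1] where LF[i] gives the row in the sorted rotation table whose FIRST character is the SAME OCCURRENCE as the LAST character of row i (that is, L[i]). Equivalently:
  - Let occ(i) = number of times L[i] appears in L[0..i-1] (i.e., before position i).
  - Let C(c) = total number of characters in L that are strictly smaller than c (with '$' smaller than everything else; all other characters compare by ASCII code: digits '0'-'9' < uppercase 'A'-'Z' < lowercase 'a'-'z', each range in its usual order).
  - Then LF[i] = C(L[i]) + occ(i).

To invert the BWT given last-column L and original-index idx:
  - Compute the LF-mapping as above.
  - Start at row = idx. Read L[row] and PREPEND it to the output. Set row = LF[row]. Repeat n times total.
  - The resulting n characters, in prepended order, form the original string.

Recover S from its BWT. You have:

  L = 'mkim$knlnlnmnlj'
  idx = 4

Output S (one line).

Answer: kllnmnlmkijnnm$

Derivation:
LF mapping: 8 3 1 9 0 4 11 5 12 6 13 10 14 7 2
Walk LF starting at row 4, prepending L[row]:
  step 1: row=4, L[4]='$', prepend. Next row=LF[4]=0
  step 2: row=0, L[0]='m', prepend. Next row=LF[0]=8
  step 3: row=8, L[8]='n', prepend. Next row=LF[8]=12
  step 4: row=12, L[12]='n', prepend. Next row=LF[12]=14
  step 5: row=14, L[14]='j', prepend. Next row=LF[14]=2
  step 6: row=2, L[2]='i', prepend. Next row=LF[2]=1
  step 7: row=1, L[1]='k', prepend. Next row=LF[1]=3
  step 8: row=3, L[3]='m', prepend. Next row=LF[3]=9
  step 9: row=9, L[9]='l', prepend. Next row=LF[9]=6
  step 10: row=6, L[6]='n', prepend. Next row=LF[6]=11
  step 11: row=11, L[11]='m', prepend. Next row=LF[11]=10
  step 12: row=10, L[10]='n', prepend. Next row=LF[10]=13
  step 13: row=13, L[13]='l', prepend. Next row=LF[13]=7
  step 14: row=7, L[7]='l', prepend. Next row=LF[7]=5
  step 15: row=5, L[5]='k', prepend. Next row=LF[5]=4
Reversed output: kllnmnlmkijnnm$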